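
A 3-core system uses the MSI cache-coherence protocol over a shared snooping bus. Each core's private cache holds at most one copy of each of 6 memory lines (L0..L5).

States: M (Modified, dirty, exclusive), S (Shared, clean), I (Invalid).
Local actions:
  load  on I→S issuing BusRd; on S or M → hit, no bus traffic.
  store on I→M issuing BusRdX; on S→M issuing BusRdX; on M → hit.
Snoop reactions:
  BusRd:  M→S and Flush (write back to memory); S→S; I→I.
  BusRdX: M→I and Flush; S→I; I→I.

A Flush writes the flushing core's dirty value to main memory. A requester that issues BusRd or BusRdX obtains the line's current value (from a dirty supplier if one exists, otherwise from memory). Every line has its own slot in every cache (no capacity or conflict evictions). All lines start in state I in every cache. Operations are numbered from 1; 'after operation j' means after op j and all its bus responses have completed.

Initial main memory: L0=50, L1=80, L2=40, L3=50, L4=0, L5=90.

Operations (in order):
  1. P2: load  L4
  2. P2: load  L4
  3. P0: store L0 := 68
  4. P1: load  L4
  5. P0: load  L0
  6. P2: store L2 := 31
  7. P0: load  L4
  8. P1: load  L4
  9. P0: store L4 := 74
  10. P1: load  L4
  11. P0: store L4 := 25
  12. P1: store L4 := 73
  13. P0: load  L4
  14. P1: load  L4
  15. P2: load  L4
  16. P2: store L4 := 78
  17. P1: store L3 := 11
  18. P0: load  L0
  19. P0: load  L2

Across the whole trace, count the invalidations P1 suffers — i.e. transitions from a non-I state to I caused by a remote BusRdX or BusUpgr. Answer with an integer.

invalidations = 3

  op1 P2: load  L4 → I/I/S on L4; bus BusRd; mem=0
  op2 P2: load  L4 → I/I/S on L4; bus (none); mem=0
  op3 P0: store L0 := 68 → M/I/I on L0; bus BusRdX; mem=50
  op4 P1: load  L4 → I/S/S on L4; bus BusRd; mem=0
  op5 P0: load  L0 → M/I/I on L0; bus (none); mem=50
  op6 P2: store L2 := 31 → I/I/M on L2; bus BusRdX; mem=40
  op7 P0: load  L4 → S/S/S on L4; bus BusRd; mem=0
  op8 P1: load  L4 → S/S/S on L4; bus (none); mem=0
  op9 P0: store L4 := 74 → M/I/I on L4; bus BusRdX; mem=0
  op10 P1: load  L4 → S/S/I on L4; bus BusRd Flush; mem=74
  op11 P0: store L4 := 25 → M/I/I on L4; bus BusRdX; mem=74
  op12 P1: store L4 := 73 → I/M/I on L4; bus BusRdX Flush; mem=25
  op13 P0: load  L4 → S/S/I on L4; bus BusRd Flush; mem=73
  op14 P1: load  L4 → S/S/I on L4; bus (none); mem=73
  op15 P2: load  L4 → S/S/S on L4; bus BusRd; mem=73
  op16 P2: store L4 := 78 → I/I/M on L4; bus BusRdX; mem=73
  op17 P1: store L3 := 11 → I/M/I on L3; bus BusRdX; mem=50
  op18 P0: load  L0 → M/I/I on L0; bus (none); mem=50
  op19 P0: load  L2 → S/I/S on L2; bus BusRd Flush; mem=31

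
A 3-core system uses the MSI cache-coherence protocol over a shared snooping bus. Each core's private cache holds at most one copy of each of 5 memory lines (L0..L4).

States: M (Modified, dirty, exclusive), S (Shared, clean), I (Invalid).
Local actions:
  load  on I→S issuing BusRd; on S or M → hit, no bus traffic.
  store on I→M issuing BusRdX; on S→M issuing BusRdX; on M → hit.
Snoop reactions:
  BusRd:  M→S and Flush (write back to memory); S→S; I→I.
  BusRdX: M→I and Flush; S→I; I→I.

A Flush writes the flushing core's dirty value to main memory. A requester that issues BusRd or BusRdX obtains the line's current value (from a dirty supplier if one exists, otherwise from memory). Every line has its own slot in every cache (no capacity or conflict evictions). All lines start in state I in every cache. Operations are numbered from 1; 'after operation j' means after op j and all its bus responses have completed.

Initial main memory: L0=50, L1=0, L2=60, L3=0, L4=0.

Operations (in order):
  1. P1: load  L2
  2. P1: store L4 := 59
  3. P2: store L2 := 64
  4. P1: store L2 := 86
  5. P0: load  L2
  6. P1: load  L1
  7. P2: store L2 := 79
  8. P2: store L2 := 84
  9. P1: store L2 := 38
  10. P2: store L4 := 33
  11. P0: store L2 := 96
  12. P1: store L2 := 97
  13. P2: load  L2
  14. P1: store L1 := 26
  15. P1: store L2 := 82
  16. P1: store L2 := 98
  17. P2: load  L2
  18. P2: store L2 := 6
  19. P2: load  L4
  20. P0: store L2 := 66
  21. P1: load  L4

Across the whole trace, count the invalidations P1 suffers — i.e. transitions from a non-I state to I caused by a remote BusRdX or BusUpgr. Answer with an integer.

invalidations = 5

step 1: P1: load  L2  ⟶  ISI  (L2)  txn=BusRd  M[L2]=60
step 2: P1: store L4 := 59  ⟶  IMI  (L4)  txn=BusRdX  M[L4]=0
step 3: P2: store L2 := 64  ⟶  IIM  (L2)  txn=BusRdX  M[L2]=60
step 4: P1: store L2 := 86  ⟶  IMI  (L2)  txn=BusRdX+Flush  M[L2]=64
step 5: P0: load  L2  ⟶  SSI  (L2)  txn=BusRd+Flush  M[L2]=86
step 6: P1: load  L1  ⟶  ISI  (L1)  txn=BusRd  M[L1]=0
step 7: P2: store L2 := 79  ⟶  IIM  (L2)  txn=BusRdX  M[L2]=86
step 8: P2: store L2 := 84  ⟶  IIM  (L2)  txn=∅  M[L2]=86
step 9: P1: store L2 := 38  ⟶  IMI  (L2)  txn=BusRdX+Flush  M[L2]=84
step 10: P2: store L4 := 33  ⟶  IIM  (L4)  txn=BusRdX+Flush  M[L4]=59
step 11: P0: store L2 := 96  ⟶  MII  (L2)  txn=BusRdX+Flush  M[L2]=38
step 12: P1: store L2 := 97  ⟶  IMI  (L2)  txn=BusRdX+Flush  M[L2]=96
step 13: P2: load  L2  ⟶  ISS  (L2)  txn=BusRd+Flush  M[L2]=97
step 14: P1: store L1 := 26  ⟶  IMI  (L1)  txn=BusRdX  M[L1]=0
step 15: P1: store L2 := 82  ⟶  IMI  (L2)  txn=BusRdX  M[L2]=97
step 16: P1: store L2 := 98  ⟶  IMI  (L2)  txn=∅  M[L2]=97
step 17: P2: load  L2  ⟶  ISS  (L2)  txn=BusRd+Flush  M[L2]=98
step 18: P2: store L2 := 6  ⟶  IIM  (L2)  txn=BusRdX  M[L2]=98
step 19: P2: load  L4  ⟶  IIM  (L4)  txn=∅  M[L4]=59
step 20: P0: store L2 := 66  ⟶  MII  (L2)  txn=BusRdX+Flush  M[L2]=6
step 21: P1: load  L4  ⟶  ISS  (L4)  txn=BusRd+Flush  M[L4]=33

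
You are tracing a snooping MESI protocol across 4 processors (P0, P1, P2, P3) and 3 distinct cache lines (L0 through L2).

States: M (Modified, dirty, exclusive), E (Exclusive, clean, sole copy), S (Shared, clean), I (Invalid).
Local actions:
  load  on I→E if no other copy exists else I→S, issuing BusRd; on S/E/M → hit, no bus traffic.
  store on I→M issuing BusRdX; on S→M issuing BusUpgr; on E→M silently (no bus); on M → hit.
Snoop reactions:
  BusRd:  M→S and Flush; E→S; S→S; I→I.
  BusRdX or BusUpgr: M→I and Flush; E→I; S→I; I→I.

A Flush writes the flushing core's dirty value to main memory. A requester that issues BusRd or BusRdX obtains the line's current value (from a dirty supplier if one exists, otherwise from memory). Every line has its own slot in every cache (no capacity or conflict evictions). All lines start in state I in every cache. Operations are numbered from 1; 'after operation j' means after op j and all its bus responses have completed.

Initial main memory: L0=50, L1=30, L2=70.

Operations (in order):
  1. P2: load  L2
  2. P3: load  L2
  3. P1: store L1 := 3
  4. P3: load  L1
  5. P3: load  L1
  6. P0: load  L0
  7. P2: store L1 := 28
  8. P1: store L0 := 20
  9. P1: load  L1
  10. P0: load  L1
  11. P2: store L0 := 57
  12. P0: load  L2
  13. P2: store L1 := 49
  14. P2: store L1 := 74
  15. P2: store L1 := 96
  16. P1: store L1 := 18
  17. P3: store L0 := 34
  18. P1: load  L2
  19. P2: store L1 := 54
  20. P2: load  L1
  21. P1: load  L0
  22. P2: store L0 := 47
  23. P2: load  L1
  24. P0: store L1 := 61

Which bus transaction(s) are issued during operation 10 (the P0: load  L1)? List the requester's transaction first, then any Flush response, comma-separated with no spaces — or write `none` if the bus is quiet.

step 1: P2: load  L2  ⟶  IIEI  (L2)  txn=BusRd  M[L2]=70
step 2: P3: load  L2  ⟶  IISS  (L2)  txn=BusRd  M[L2]=70
step 3: P1: store L1 := 3  ⟶  IMII  (L1)  txn=BusRdX  M[L1]=30
step 4: P3: load  L1  ⟶  ISIS  (L1)  txn=BusRd+Flush  M[L1]=3
step 5: P3: load  L1  ⟶  ISIS  (L1)  txn=∅  M[L1]=3
step 6: P0: load  L0  ⟶  EIII  (L0)  txn=BusRd  M[L0]=50
step 7: P2: store L1 := 28  ⟶  IIMI  (L1)  txn=BusRdX  M[L1]=3
step 8: P1: store L0 := 20  ⟶  IMII  (L0)  txn=BusRdX  M[L0]=50
step 9: P1: load  L1  ⟶  ISSI  (L1)  txn=BusRd+Flush  M[L1]=28
step 10: P0: load  L1  ⟶  SSSI  (L1)  txn=BusRd  M[L1]=28
step 11: P2: store L0 := 57  ⟶  IIMI  (L0)  txn=BusRdX+Flush  M[L0]=20
step 12: P0: load  L2  ⟶  SISS  (L2)  txn=BusRd  M[L2]=70
step 13: P2: store L1 := 49  ⟶  IIMI  (L1)  txn=BusUpgr  M[L1]=28
step 14: P2: store L1 := 74  ⟶  IIMI  (L1)  txn=∅  M[L1]=28
step 15: P2: store L1 := 96  ⟶  IIMI  (L1)  txn=∅  M[L1]=28
step 16: P1: store L1 := 18  ⟶  IMII  (L1)  txn=BusRdX+Flush  M[L1]=96
step 17: P3: store L0 := 34  ⟶  IIIM  (L0)  txn=BusRdX+Flush  M[L0]=57
step 18: P1: load  L2  ⟶  SSSS  (L2)  txn=BusRd  M[L2]=70
step 19: P2: store L1 := 54  ⟶  IIMI  (L1)  txn=BusRdX+Flush  M[L1]=18
step 20: P2: load  L1  ⟶  IIMI  (L1)  txn=∅  M[L1]=18
step 21: P1: load  L0  ⟶  ISIS  (L0)  txn=BusRd+Flush  M[L0]=34
step 22: P2: store L0 := 47  ⟶  IIMI  (L0)  txn=BusRdX  M[L0]=34
step 23: P2: load  L1  ⟶  IIMI  (L1)  txn=∅  M[L1]=18
step 24: P0: store L1 := 61  ⟶  MIII  (L1)  txn=BusRdX+Flush  M[L1]=54

bus = BusRd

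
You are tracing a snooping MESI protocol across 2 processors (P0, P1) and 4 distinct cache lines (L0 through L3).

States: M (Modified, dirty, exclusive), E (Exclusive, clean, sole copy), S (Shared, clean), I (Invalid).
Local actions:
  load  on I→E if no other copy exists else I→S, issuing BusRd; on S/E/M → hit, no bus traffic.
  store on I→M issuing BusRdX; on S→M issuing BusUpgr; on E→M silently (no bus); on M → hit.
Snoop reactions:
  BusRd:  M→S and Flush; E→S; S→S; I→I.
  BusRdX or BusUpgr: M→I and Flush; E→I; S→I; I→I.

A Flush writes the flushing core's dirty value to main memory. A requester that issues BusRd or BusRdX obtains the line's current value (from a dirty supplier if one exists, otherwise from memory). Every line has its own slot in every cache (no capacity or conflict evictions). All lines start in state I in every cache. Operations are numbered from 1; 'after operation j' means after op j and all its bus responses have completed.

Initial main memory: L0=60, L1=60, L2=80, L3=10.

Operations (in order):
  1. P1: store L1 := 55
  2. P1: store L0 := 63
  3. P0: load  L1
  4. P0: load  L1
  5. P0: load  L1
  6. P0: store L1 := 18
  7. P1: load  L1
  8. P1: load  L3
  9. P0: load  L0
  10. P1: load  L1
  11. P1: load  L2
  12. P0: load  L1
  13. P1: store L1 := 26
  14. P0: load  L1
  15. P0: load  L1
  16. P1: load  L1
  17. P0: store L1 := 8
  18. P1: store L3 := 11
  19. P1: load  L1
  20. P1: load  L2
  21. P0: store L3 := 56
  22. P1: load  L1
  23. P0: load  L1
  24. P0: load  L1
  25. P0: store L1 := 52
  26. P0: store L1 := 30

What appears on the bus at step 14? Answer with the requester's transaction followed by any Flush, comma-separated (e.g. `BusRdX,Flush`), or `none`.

bus = BusRd,Flush

[1] P1: store L1 := 55 | P0:I, P1:M(55) | bus: BusRdX
[2] P1: store L0 := 63 | P0:I, P1:M(63) | bus: BusRdX
[3] P0: load  L1 | P0:S(55), P1:S(55) | bus: BusRd,Flush
[4] P0: load  L1 | P0:S(55), P1:S(55) | bus: none
[5] P0: load  L1 | P0:S(55), P1:S(55) | bus: none
[6] P0: store L1 := 18 | P0:M(18), P1:I | bus: BusUpgr
[7] P1: load  L1 | P0:S(18), P1:S(18) | bus: BusRd,Flush
[8] P1: load  L3 | P0:I, P1:E(10) | bus: BusRd
[9] P0: load  L0 | P0:S(63), P1:S(63) | bus: BusRd,Flush
[10] P1: load  L1 | P0:S(18), P1:S(18) | bus: none
[11] P1: load  L2 | P0:I, P1:E(80) | bus: BusRd
[12] P0: load  L1 | P0:S(18), P1:S(18) | bus: none
[13] P1: store L1 := 26 | P0:I, P1:M(26) | bus: BusUpgr
[14] P0: load  L1 | P0:S(26), P1:S(26) | bus: BusRd,Flush
[15] P0: load  L1 | P0:S(26), P1:S(26) | bus: none
[16] P1: load  L1 | P0:S(26), P1:S(26) | bus: none
[17] P0: store L1 := 8 | P0:M(8), P1:I | bus: BusUpgr
[18] P1: store L3 := 11 | P0:I, P1:M(11) | bus: none
[19] P1: load  L1 | P0:S(8), P1:S(8) | bus: BusRd,Flush
[20] P1: load  L2 | P0:I, P1:E(80) | bus: none
[21] P0: store L3 := 56 | P0:M(56), P1:I | bus: BusRdX,Flush
[22] P1: load  L1 | P0:S(8), P1:S(8) | bus: none
[23] P0: load  L1 | P0:S(8), P1:S(8) | bus: none
[24] P0: load  L1 | P0:S(8), P1:S(8) | bus: none
[25] P0: store L1 := 52 | P0:M(52), P1:I | bus: BusUpgr
[26] P0: store L1 := 30 | P0:M(30), P1:I | bus: none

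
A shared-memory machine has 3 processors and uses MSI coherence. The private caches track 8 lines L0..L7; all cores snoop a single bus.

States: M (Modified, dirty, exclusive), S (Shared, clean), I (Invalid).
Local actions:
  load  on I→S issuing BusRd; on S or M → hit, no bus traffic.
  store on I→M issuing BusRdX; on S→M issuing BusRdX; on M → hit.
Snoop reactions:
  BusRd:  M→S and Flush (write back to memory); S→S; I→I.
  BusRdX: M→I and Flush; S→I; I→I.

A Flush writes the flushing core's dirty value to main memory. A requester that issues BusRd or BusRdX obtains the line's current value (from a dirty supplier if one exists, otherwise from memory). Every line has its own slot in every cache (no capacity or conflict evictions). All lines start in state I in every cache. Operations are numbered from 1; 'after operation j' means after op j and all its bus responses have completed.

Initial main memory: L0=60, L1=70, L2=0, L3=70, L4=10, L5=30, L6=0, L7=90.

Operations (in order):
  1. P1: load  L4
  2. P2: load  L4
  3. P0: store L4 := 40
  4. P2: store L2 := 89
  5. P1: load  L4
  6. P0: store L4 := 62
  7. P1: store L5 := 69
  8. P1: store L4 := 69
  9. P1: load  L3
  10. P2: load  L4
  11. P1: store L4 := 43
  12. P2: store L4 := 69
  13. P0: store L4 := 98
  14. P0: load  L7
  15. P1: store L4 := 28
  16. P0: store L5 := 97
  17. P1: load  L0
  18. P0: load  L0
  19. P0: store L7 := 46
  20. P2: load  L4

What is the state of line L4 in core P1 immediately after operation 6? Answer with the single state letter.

1. P1: load  L4  bus=[BusRd]  L4: P0=I P1=S P2=I  mem[L4]=10
2. P2: load  L4  bus=[BusRd]  L4: P0=I P1=S P2=S  mem[L4]=10
3. P0: store L4 := 40  bus=[BusRdX]  L4: P0=M P1=I P2=I  mem[L4]=10
4. P2: store L2 := 89  bus=[BusRdX]  L2: P0=I P1=I P2=M  mem[L2]=0
5. P1: load  L4  bus=[BusRd,Flush]  L4: P0=S P1=S P2=I  mem[L4]=40
6. P0: store L4 := 62  bus=[BusRdX]  L4: P0=M P1=I P2=I  mem[L4]=40
7. P1: store L5 := 69  bus=[BusRdX]  L5: P0=I P1=M P2=I  mem[L5]=30
8. P1: store L4 := 69  bus=[BusRdX,Flush]  L4: P0=I P1=M P2=I  mem[L4]=62
9. P1: load  L3  bus=[BusRd]  L3: P0=I P1=S P2=I  mem[L3]=70
10. P2: load  L4  bus=[BusRd,Flush]  L4: P0=I P1=S P2=S  mem[L4]=69
11. P1: store L4 := 43  bus=[BusRdX]  L4: P0=I P1=M P2=I  mem[L4]=69
12. P2: store L4 := 69  bus=[BusRdX,Flush]  L4: P0=I P1=I P2=M  mem[L4]=43
13. P0: store L4 := 98  bus=[BusRdX,Flush]  L4: P0=M P1=I P2=I  mem[L4]=69
14. P0: load  L7  bus=[BusRd]  L7: P0=S P1=I P2=I  mem[L7]=90
15. P1: store L4 := 28  bus=[BusRdX,Flush]  L4: P0=I P1=M P2=I  mem[L4]=98
16. P0: store L5 := 97  bus=[BusRdX,Flush]  L5: P0=M P1=I P2=I  mem[L5]=69
17. P1: load  L0  bus=[BusRd]  L0: P0=I P1=S P2=I  mem[L0]=60
18. P0: load  L0  bus=[BusRd]  L0: P0=S P1=S P2=I  mem[L0]=60
19. P0: store L7 := 46  bus=[BusRdX]  L7: P0=M P1=I P2=I  mem[L7]=90
20. P2: load  L4  bus=[BusRd,Flush]  L4: P0=I P1=S P2=S  mem[L4]=28

state = I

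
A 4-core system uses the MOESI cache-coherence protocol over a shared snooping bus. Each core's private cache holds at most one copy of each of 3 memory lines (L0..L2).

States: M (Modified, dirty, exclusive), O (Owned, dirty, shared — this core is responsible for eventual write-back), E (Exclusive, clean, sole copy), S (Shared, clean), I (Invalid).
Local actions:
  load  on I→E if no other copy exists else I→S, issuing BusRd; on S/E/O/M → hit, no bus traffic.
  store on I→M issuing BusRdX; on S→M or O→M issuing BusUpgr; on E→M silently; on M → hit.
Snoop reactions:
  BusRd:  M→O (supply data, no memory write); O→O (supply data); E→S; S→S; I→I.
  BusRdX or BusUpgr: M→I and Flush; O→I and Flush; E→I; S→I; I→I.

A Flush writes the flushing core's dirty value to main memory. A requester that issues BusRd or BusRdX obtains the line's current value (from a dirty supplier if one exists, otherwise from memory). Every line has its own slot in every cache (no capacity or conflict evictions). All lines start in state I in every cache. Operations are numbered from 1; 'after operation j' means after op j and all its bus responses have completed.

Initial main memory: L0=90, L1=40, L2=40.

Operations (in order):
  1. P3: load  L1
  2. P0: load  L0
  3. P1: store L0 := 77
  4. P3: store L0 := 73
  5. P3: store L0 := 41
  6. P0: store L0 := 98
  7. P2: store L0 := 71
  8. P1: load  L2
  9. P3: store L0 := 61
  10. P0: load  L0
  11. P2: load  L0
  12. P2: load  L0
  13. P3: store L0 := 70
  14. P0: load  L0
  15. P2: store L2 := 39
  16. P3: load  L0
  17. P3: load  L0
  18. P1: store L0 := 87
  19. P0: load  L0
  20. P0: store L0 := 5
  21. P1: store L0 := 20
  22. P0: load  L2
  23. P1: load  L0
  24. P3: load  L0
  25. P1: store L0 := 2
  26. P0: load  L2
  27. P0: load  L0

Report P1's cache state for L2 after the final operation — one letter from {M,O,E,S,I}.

  op1 P3: load  L1 → I/I/I/E on L1; bus BusRd; mem=40
  op2 P0: load  L0 → E/I/I/I on L0; bus BusRd; mem=90
  op3 P1: store L0 := 77 → I/M/I/I on L0; bus BusRdX; mem=90
  op4 P3: store L0 := 73 → I/I/I/M on L0; bus BusRdX Flush; mem=77
  op5 P3: store L0 := 41 → I/I/I/M on L0; bus (none); mem=77
  op6 P0: store L0 := 98 → M/I/I/I on L0; bus BusRdX Flush; mem=41
  op7 P2: store L0 := 71 → I/I/M/I on L0; bus BusRdX Flush; mem=98
  op8 P1: load  L2 → I/E/I/I on L2; bus BusRd; mem=40
  op9 P3: store L0 := 61 → I/I/I/M on L0; bus BusRdX Flush; mem=71
  op10 P0: load  L0 → S/I/I/O on L0; bus BusRd; mem=71
  op11 P2: load  L0 → S/I/S/O on L0; bus BusRd; mem=71
  op12 P2: load  L0 → S/I/S/O on L0; bus (none); mem=71
  op13 P3: store L0 := 70 → I/I/I/M on L0; bus BusUpgr; mem=71
  op14 P0: load  L0 → S/I/I/O on L0; bus BusRd; mem=71
  op15 P2: store L2 := 39 → I/I/M/I on L2; bus BusRdX; mem=40
  op16 P3: load  L0 → S/I/I/O on L0; bus (none); mem=71
  op17 P3: load  L0 → S/I/I/O on L0; bus (none); mem=71
  op18 P1: store L0 := 87 → I/M/I/I on L0; bus BusRdX Flush; mem=70
  op19 P0: load  L0 → S/O/I/I on L0; bus BusRd; mem=70
  op20 P0: store L0 := 5 → M/I/I/I on L0; bus BusUpgr Flush; mem=87
  op21 P1: store L0 := 20 → I/M/I/I on L0; bus BusRdX Flush; mem=5
  op22 P0: load  L2 → S/I/O/I on L2; bus BusRd; mem=40
  op23 P1: load  L0 → I/M/I/I on L0; bus (none); mem=5
  op24 P3: load  L0 → I/O/I/S on L0; bus BusRd; mem=5
  op25 P1: store L0 := 2 → I/M/I/I on L0; bus BusUpgr; mem=5
  op26 P0: load  L2 → S/I/O/I on L2; bus (none); mem=40
  op27 P0: load  L0 → S/O/I/I on L0; bus BusRd; mem=5

state = I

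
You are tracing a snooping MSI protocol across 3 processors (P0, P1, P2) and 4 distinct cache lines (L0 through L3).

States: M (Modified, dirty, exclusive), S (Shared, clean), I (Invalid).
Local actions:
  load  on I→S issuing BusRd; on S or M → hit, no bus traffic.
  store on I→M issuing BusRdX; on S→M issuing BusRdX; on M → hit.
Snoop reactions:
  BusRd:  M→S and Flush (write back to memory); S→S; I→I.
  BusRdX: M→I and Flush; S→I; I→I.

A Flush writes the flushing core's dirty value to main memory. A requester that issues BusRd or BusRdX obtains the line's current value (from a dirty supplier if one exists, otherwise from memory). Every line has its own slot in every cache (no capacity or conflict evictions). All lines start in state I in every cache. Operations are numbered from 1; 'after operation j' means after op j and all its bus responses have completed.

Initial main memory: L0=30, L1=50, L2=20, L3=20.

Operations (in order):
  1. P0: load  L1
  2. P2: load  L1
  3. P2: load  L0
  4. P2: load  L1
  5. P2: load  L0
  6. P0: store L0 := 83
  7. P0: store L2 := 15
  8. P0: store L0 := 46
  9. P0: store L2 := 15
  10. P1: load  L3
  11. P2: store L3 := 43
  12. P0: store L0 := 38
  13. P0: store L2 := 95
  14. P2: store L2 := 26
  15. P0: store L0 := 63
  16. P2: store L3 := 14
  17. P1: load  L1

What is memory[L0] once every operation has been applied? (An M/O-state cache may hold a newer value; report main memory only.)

memory[L0] = 30

  op1 P0: load  L1 → S/I/I on L1; bus BusRd; mem=50
  op2 P2: load  L1 → S/I/S on L1; bus BusRd; mem=50
  op3 P2: load  L0 → I/I/S on L0; bus BusRd; mem=30
  op4 P2: load  L1 → S/I/S on L1; bus (none); mem=50
  op5 P2: load  L0 → I/I/S on L0; bus (none); mem=30
  op6 P0: store L0 := 83 → M/I/I on L0; bus BusRdX; mem=30
  op7 P0: store L2 := 15 → M/I/I on L2; bus BusRdX; mem=20
  op8 P0: store L0 := 46 → M/I/I on L0; bus (none); mem=30
  op9 P0: store L2 := 15 → M/I/I on L2; bus (none); mem=20
  op10 P1: load  L3 → I/S/I on L3; bus BusRd; mem=20
  op11 P2: store L3 := 43 → I/I/M on L3; bus BusRdX; mem=20
  op12 P0: store L0 := 38 → M/I/I on L0; bus (none); mem=30
  op13 P0: store L2 := 95 → M/I/I on L2; bus (none); mem=20
  op14 P2: store L2 := 26 → I/I/M on L2; bus BusRdX Flush; mem=95
  op15 P0: store L0 := 63 → M/I/I on L0; bus (none); mem=30
  op16 P2: store L3 := 14 → I/I/M on L3; bus (none); mem=20
  op17 P1: load  L1 → S/S/S on L1; bus BusRd; mem=50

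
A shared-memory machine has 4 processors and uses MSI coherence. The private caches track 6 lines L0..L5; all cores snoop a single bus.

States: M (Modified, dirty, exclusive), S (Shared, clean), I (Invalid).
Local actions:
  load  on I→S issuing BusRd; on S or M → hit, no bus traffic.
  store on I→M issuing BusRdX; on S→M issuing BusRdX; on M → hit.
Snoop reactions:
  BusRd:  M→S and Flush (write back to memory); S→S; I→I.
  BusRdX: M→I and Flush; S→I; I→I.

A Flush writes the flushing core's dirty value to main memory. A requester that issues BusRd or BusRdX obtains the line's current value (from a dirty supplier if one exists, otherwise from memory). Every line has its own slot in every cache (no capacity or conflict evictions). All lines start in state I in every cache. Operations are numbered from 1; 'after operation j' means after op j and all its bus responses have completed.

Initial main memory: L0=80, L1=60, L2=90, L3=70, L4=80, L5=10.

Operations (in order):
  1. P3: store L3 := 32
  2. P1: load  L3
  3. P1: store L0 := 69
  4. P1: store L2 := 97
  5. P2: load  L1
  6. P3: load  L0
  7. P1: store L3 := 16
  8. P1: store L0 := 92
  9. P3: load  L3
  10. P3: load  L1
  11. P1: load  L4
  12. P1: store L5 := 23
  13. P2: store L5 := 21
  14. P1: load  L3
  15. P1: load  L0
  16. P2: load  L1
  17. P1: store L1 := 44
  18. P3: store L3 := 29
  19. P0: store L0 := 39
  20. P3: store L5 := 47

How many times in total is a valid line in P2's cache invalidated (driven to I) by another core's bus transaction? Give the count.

invalidations = 2

1. P3: store L3 := 32  bus=[BusRdX]  L3: P0=I P1=I P2=I P3=M  mem[L3]=70
2. P1: load  L3  bus=[BusRd,Flush]  L3: P0=I P1=S P2=I P3=S  mem[L3]=32
3. P1: store L0 := 69  bus=[BusRdX]  L0: P0=I P1=M P2=I P3=I  mem[L0]=80
4. P1: store L2 := 97  bus=[BusRdX]  L2: P0=I P1=M P2=I P3=I  mem[L2]=90
5. P2: load  L1  bus=[BusRd]  L1: P0=I P1=I P2=S P3=I  mem[L1]=60
6. P3: load  L0  bus=[BusRd,Flush]  L0: P0=I P1=S P2=I P3=S  mem[L0]=69
7. P1: store L3 := 16  bus=[BusRdX]  L3: P0=I P1=M P2=I P3=I  mem[L3]=32
8. P1: store L0 := 92  bus=[BusRdX]  L0: P0=I P1=M P2=I P3=I  mem[L0]=69
9. P3: load  L3  bus=[BusRd,Flush]  L3: P0=I P1=S P2=I P3=S  mem[L3]=16
10. P3: load  L1  bus=[BusRd]  L1: P0=I P1=I P2=S P3=S  mem[L1]=60
11. P1: load  L4  bus=[BusRd]  L4: P0=I P1=S P2=I P3=I  mem[L4]=80
12. P1: store L5 := 23  bus=[BusRdX]  L5: P0=I P1=M P2=I P3=I  mem[L5]=10
13. P2: store L5 := 21  bus=[BusRdX,Flush]  L5: P0=I P1=I P2=M P3=I  mem[L5]=23
14. P1: load  L3  bus=[-]  L3: P0=I P1=S P2=I P3=S  mem[L3]=16
15. P1: load  L0  bus=[-]  L0: P0=I P1=M P2=I P3=I  mem[L0]=69
16. P2: load  L1  bus=[-]  L1: P0=I P1=I P2=S P3=S  mem[L1]=60
17. P1: store L1 := 44  bus=[BusRdX]  L1: P0=I P1=M P2=I P3=I  mem[L1]=60
18. P3: store L3 := 29  bus=[BusRdX]  L3: P0=I P1=I P2=I P3=M  mem[L3]=16
19. P0: store L0 := 39  bus=[BusRdX,Flush]  L0: P0=M P1=I P2=I P3=I  mem[L0]=92
20. P3: store L5 := 47  bus=[BusRdX,Flush]  L5: P0=I P1=I P2=I P3=M  mem[L5]=21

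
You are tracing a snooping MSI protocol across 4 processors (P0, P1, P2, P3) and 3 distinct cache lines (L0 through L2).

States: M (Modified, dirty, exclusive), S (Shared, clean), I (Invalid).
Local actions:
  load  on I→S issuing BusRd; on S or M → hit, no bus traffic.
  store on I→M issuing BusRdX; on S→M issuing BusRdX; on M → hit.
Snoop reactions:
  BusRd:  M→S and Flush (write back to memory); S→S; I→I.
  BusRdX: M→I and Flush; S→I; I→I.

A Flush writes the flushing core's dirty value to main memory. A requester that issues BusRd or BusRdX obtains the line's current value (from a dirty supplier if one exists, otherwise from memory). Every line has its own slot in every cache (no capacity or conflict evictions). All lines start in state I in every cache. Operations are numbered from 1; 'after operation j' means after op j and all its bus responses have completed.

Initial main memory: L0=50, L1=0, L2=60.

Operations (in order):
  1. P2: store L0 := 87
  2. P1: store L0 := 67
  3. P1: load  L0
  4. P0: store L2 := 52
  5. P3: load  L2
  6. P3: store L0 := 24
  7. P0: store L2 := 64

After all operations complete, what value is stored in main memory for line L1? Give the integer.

  op1 P2: store L0 := 87 → I/I/M/I on L0; bus BusRdX; mem=50
  op2 P1: store L0 := 67 → I/M/I/I on L0; bus BusRdX Flush; mem=87
  op3 P1: load  L0 → I/M/I/I on L0; bus (none); mem=87
  op4 P0: store L2 := 52 → M/I/I/I on L2; bus BusRdX; mem=60
  op5 P3: load  L2 → S/I/I/S on L2; bus BusRd Flush; mem=52
  op6 P3: store L0 := 24 → I/I/I/M on L0; bus BusRdX Flush; mem=67
  op7 P0: store L2 := 64 → M/I/I/I on L2; bus BusRdX; mem=52

memory[L1] = 0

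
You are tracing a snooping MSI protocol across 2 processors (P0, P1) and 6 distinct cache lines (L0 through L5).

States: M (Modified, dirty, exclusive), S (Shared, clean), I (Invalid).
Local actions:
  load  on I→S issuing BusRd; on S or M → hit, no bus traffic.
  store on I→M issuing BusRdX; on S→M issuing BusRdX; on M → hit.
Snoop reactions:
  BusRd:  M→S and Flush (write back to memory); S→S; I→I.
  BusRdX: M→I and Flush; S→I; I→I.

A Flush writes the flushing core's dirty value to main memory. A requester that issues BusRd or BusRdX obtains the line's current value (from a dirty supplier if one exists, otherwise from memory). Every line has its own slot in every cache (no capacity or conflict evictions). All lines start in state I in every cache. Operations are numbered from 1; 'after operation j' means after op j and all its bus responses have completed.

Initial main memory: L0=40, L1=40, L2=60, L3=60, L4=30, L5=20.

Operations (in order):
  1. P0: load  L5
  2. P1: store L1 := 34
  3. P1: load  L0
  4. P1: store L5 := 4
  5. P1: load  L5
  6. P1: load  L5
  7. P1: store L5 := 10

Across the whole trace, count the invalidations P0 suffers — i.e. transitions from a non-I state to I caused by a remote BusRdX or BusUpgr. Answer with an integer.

step 1: P0: load  L5  ⟶  SI  (L5)  txn=BusRd  M[L5]=20
step 2: P1: store L1 := 34  ⟶  IM  (L1)  txn=BusRdX  M[L1]=40
step 3: P1: load  L0  ⟶  IS  (L0)  txn=BusRd  M[L0]=40
step 4: P1: store L5 := 4  ⟶  IM  (L5)  txn=BusRdX  M[L5]=20
step 5: P1: load  L5  ⟶  IM  (L5)  txn=∅  M[L5]=20
step 6: P1: load  L5  ⟶  IM  (L5)  txn=∅  M[L5]=20
step 7: P1: store L5 := 10  ⟶  IM  (L5)  txn=∅  M[L5]=20

invalidations = 1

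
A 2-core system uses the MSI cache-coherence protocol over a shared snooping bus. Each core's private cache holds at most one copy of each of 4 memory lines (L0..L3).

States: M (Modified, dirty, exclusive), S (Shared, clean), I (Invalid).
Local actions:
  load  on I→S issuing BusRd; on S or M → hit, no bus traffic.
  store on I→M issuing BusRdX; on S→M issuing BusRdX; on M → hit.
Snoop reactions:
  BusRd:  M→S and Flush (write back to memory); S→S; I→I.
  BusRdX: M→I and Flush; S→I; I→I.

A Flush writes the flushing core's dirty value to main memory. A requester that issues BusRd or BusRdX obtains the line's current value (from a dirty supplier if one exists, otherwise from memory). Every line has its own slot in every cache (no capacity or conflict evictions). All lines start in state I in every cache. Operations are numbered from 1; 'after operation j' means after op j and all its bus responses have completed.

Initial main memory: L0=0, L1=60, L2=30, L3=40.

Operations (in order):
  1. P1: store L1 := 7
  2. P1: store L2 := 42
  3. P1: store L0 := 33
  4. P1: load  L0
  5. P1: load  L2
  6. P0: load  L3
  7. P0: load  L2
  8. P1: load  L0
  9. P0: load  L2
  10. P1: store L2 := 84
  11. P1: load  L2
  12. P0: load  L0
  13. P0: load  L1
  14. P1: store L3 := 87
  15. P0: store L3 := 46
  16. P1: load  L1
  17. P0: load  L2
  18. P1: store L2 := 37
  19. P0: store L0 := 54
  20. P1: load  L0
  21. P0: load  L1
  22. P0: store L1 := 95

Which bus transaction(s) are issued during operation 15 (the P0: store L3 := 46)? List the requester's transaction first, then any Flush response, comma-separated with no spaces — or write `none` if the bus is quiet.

1. P1: store L1 := 7  bus=[BusRdX]  L1: P0=I P1=M  mem[L1]=60
2. P1: store L2 := 42  bus=[BusRdX]  L2: P0=I P1=M  mem[L2]=30
3. P1: store L0 := 33  bus=[BusRdX]  L0: P0=I P1=M  mem[L0]=0
4. P1: load  L0  bus=[-]  L0: P0=I P1=M  mem[L0]=0
5. P1: load  L2  bus=[-]  L2: P0=I P1=M  mem[L2]=30
6. P0: load  L3  bus=[BusRd]  L3: P0=S P1=I  mem[L3]=40
7. P0: load  L2  bus=[BusRd,Flush]  L2: P0=S P1=S  mem[L2]=42
8. P1: load  L0  bus=[-]  L0: P0=I P1=M  mem[L0]=0
9. P0: load  L2  bus=[-]  L2: P0=S P1=S  mem[L2]=42
10. P1: store L2 := 84  bus=[BusRdX]  L2: P0=I P1=M  mem[L2]=42
11. P1: load  L2  bus=[-]  L2: P0=I P1=M  mem[L2]=42
12. P0: load  L0  bus=[BusRd,Flush]  L0: P0=S P1=S  mem[L0]=33
13. P0: load  L1  bus=[BusRd,Flush]  L1: P0=S P1=S  mem[L1]=7
14. P1: store L3 := 87  bus=[BusRdX]  L3: P0=I P1=M  mem[L3]=40
15. P0: store L3 := 46  bus=[BusRdX,Flush]  L3: P0=M P1=I  mem[L3]=87
16. P1: load  L1  bus=[-]  L1: P0=S P1=S  mem[L1]=7
17. P0: load  L2  bus=[BusRd,Flush]  L2: P0=S P1=S  mem[L2]=84
18. P1: store L2 := 37  bus=[BusRdX]  L2: P0=I P1=M  mem[L2]=84
19. P0: store L0 := 54  bus=[BusRdX]  L0: P0=M P1=I  mem[L0]=33
20. P1: load  L0  bus=[BusRd,Flush]  L0: P0=S P1=S  mem[L0]=54
21. P0: load  L1  bus=[-]  L1: P0=S P1=S  mem[L1]=7
22. P0: store L1 := 95  bus=[BusRdX]  L1: P0=M P1=I  mem[L1]=7

bus = BusRdX,Flush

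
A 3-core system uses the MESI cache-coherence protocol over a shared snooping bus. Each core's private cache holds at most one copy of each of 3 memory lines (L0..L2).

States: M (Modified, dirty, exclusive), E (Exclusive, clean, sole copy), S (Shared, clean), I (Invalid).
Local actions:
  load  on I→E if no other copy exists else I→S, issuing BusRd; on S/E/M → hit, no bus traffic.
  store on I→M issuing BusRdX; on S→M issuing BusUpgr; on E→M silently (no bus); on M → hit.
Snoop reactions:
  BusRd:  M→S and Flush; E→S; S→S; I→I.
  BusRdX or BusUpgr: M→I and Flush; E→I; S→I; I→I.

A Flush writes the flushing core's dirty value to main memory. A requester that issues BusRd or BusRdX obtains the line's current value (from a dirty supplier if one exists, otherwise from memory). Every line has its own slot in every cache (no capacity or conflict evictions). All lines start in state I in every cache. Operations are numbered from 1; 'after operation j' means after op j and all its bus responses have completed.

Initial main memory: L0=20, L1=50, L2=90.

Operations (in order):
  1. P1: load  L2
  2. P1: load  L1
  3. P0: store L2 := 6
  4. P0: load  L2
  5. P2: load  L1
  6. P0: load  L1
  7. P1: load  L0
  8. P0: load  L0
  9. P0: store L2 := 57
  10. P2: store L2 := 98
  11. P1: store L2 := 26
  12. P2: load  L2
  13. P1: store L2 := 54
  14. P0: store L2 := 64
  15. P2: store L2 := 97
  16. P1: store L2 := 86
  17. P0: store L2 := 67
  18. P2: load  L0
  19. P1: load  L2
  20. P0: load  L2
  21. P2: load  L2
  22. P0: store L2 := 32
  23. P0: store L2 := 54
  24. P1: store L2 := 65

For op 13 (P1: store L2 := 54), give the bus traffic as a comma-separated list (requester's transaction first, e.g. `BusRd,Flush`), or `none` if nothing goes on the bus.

bus = BusUpgr

  op1 P1: load  L2 → I/E/I on L2; bus BusRd; mem=90
  op2 P1: load  L1 → I/E/I on L1; bus BusRd; mem=50
  op3 P0: store L2 := 6 → M/I/I on L2; bus BusRdX; mem=90
  op4 P0: load  L2 → M/I/I on L2; bus (none); mem=90
  op5 P2: load  L1 → I/S/S on L1; bus BusRd; mem=50
  op6 P0: load  L1 → S/S/S on L1; bus BusRd; mem=50
  op7 P1: load  L0 → I/E/I on L0; bus BusRd; mem=20
  op8 P0: load  L0 → S/S/I on L0; bus BusRd; mem=20
  op9 P0: store L2 := 57 → M/I/I on L2; bus (none); mem=90
  op10 P2: store L2 := 98 → I/I/M on L2; bus BusRdX Flush; mem=57
  op11 P1: store L2 := 26 → I/M/I on L2; bus BusRdX Flush; mem=98
  op12 P2: load  L2 → I/S/S on L2; bus BusRd Flush; mem=26
  op13 P1: store L2 := 54 → I/M/I on L2; bus BusUpgr; mem=26
  op14 P0: store L2 := 64 → M/I/I on L2; bus BusRdX Flush; mem=54
  op15 P2: store L2 := 97 → I/I/M on L2; bus BusRdX Flush; mem=64
  op16 P1: store L2 := 86 → I/M/I on L2; bus BusRdX Flush; mem=97
  op17 P0: store L2 := 67 → M/I/I on L2; bus BusRdX Flush; mem=86
  op18 P2: load  L0 → S/S/S on L0; bus BusRd; mem=20
  op19 P1: load  L2 → S/S/I on L2; bus BusRd Flush; mem=67
  op20 P0: load  L2 → S/S/I on L2; bus (none); mem=67
  op21 P2: load  L2 → S/S/S on L2; bus BusRd; mem=67
  op22 P0: store L2 := 32 → M/I/I on L2; bus BusUpgr; mem=67
  op23 P0: store L2 := 54 → M/I/I on L2; bus (none); mem=67
  op24 P1: store L2 := 65 → I/M/I on L2; bus BusRdX Flush; mem=54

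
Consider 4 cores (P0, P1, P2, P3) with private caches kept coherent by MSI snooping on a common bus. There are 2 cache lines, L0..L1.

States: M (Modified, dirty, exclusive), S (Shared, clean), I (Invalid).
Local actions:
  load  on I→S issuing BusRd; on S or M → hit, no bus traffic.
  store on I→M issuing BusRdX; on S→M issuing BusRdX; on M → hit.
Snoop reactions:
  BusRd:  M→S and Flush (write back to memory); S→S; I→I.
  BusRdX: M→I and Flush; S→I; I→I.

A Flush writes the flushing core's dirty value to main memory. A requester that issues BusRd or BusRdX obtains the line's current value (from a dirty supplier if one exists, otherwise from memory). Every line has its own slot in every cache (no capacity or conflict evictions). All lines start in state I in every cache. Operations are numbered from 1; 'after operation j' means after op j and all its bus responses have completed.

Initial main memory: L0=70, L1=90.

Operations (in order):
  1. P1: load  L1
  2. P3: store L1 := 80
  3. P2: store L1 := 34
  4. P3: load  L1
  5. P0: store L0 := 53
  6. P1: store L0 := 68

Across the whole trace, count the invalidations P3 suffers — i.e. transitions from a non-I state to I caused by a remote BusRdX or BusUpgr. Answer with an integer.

invalidations = 1

1. P1: load  L1  bus=[BusRd]  L1: P0=I P1=S P2=I P3=I  mem[L1]=90
2. P3: store L1 := 80  bus=[BusRdX]  L1: P0=I P1=I P2=I P3=M  mem[L1]=90
3. P2: store L1 := 34  bus=[BusRdX,Flush]  L1: P0=I P1=I P2=M P3=I  mem[L1]=80
4. P3: load  L1  bus=[BusRd,Flush]  L1: P0=I P1=I P2=S P3=S  mem[L1]=34
5. P0: store L0 := 53  bus=[BusRdX]  L0: P0=M P1=I P2=I P3=I  mem[L0]=70
6. P1: store L0 := 68  bus=[BusRdX,Flush]  L0: P0=I P1=M P2=I P3=I  mem[L0]=53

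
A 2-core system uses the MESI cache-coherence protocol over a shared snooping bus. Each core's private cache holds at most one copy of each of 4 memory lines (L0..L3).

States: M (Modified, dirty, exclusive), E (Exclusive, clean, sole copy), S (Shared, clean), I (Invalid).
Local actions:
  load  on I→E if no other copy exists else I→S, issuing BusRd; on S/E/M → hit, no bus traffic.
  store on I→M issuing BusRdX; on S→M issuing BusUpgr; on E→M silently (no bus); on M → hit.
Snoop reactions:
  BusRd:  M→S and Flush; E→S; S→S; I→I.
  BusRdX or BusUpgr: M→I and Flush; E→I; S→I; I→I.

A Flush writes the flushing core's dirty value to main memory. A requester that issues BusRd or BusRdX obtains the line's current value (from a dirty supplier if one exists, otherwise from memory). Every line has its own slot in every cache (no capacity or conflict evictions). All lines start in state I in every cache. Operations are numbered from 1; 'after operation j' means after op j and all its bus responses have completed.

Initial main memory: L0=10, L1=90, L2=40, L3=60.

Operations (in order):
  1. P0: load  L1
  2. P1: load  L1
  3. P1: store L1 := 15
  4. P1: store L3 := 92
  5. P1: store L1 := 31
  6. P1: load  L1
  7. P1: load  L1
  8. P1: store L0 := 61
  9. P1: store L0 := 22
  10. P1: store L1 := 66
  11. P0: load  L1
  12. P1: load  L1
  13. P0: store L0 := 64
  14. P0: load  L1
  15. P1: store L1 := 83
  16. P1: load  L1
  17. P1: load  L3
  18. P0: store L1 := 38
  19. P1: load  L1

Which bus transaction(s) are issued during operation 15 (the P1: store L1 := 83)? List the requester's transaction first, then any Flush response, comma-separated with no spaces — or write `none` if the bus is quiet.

bus = BusUpgr

1. P0: load  L1  bus=[BusRd]  L1: P0=E P1=I  mem[L1]=90
2. P1: load  L1  bus=[BusRd]  L1: P0=S P1=S  mem[L1]=90
3. P1: store L1 := 15  bus=[BusUpgr]  L1: P0=I P1=M  mem[L1]=90
4. P1: store L3 := 92  bus=[BusRdX]  L3: P0=I P1=M  mem[L3]=60
5. P1: store L1 := 31  bus=[-]  L1: P0=I P1=M  mem[L1]=90
6. P1: load  L1  bus=[-]  L1: P0=I P1=M  mem[L1]=90
7. P1: load  L1  bus=[-]  L1: P0=I P1=M  mem[L1]=90
8. P1: store L0 := 61  bus=[BusRdX]  L0: P0=I P1=M  mem[L0]=10
9. P1: store L0 := 22  bus=[-]  L0: P0=I P1=M  mem[L0]=10
10. P1: store L1 := 66  bus=[-]  L1: P0=I P1=M  mem[L1]=90
11. P0: load  L1  bus=[BusRd,Flush]  L1: P0=S P1=S  mem[L1]=66
12. P1: load  L1  bus=[-]  L1: P0=S P1=S  mem[L1]=66
13. P0: store L0 := 64  bus=[BusRdX,Flush]  L0: P0=M P1=I  mem[L0]=22
14. P0: load  L1  bus=[-]  L1: P0=S P1=S  mem[L1]=66
15. P1: store L1 := 83  bus=[BusUpgr]  L1: P0=I P1=M  mem[L1]=66
16. P1: load  L1  bus=[-]  L1: P0=I P1=M  mem[L1]=66
17. P1: load  L3  bus=[-]  L3: P0=I P1=M  mem[L3]=60
18. P0: store L1 := 38  bus=[BusRdX,Flush]  L1: P0=M P1=I  mem[L1]=83
19. P1: load  L1  bus=[BusRd,Flush]  L1: P0=S P1=S  mem[L1]=38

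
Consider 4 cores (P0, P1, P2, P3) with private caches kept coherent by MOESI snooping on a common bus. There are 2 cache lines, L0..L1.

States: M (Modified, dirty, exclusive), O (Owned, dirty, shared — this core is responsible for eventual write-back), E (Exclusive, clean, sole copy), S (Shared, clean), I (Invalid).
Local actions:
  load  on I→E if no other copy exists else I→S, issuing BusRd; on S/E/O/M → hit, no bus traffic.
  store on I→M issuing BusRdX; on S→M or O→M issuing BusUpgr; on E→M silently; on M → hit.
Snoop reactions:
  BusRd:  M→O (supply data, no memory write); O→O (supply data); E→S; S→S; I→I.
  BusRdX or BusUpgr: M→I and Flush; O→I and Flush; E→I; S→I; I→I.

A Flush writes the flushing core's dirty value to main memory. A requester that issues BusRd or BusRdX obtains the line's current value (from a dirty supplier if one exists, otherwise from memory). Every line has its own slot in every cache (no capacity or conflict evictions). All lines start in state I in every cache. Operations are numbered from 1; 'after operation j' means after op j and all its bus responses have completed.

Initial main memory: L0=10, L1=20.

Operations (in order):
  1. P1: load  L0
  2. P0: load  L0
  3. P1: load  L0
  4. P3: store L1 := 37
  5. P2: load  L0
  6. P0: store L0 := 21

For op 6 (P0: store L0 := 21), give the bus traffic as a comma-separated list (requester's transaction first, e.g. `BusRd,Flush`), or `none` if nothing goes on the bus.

bus = BusUpgr

step 1: P1: load  L0  ⟶  IEII  (L0)  txn=BusRd  M[L0]=10
step 2: P0: load  L0  ⟶  SSII  (L0)  txn=BusRd  M[L0]=10
step 3: P1: load  L0  ⟶  SSII  (L0)  txn=∅  M[L0]=10
step 4: P3: store L1 := 37  ⟶  IIIM  (L1)  txn=BusRdX  M[L1]=20
step 5: P2: load  L0  ⟶  SSSI  (L0)  txn=BusRd  M[L0]=10
step 6: P0: store L0 := 21  ⟶  MIII  (L0)  txn=BusUpgr  M[L0]=10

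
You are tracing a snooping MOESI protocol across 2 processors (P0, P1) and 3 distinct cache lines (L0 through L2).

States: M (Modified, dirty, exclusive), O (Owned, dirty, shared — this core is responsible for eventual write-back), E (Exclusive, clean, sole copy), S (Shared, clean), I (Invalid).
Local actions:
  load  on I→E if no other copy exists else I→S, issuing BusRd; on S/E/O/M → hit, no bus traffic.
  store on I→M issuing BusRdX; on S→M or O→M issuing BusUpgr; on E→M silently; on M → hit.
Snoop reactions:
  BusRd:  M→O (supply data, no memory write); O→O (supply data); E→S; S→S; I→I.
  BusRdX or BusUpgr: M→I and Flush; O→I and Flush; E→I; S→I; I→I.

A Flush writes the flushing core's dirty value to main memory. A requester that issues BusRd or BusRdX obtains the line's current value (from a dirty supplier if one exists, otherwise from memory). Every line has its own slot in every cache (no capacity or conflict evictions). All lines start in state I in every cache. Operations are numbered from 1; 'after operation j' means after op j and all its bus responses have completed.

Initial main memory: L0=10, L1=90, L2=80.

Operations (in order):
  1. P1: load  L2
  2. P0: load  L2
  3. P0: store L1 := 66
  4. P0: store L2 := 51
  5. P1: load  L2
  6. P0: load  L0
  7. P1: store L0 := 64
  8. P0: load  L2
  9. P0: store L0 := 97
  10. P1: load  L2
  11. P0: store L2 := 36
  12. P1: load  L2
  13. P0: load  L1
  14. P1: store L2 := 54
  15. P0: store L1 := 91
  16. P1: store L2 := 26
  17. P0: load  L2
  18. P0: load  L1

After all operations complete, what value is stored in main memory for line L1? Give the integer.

memory[L1] = 90

  op1 P1: load  L2 → I/E on L2; bus BusRd; mem=80
  op2 P0: load  L2 → S/S on L2; bus BusRd; mem=80
  op3 P0: store L1 := 66 → M/I on L1; bus BusRdX; mem=90
  op4 P0: store L2 := 51 → M/I on L2; bus BusUpgr; mem=80
  op5 P1: load  L2 → O/S on L2; bus BusRd; mem=80
  op6 P0: load  L0 → E/I on L0; bus BusRd; mem=10
  op7 P1: store L0 := 64 → I/M on L0; bus BusRdX; mem=10
  op8 P0: load  L2 → O/S on L2; bus (none); mem=80
  op9 P0: store L0 := 97 → M/I on L0; bus BusRdX Flush; mem=64
  op10 P1: load  L2 → O/S on L2; bus (none); mem=80
  op11 P0: store L2 := 36 → M/I on L2; bus BusUpgr; mem=80
  op12 P1: load  L2 → O/S on L2; bus BusRd; mem=80
  op13 P0: load  L1 → M/I on L1; bus (none); mem=90
  op14 P1: store L2 := 54 → I/M on L2; bus BusUpgr Flush; mem=36
  op15 P0: store L1 := 91 → M/I on L1; bus (none); mem=90
  op16 P1: store L2 := 26 → I/M on L2; bus (none); mem=36
  op17 P0: load  L2 → S/O on L2; bus BusRd; mem=36
  op18 P0: load  L1 → M/I on L1; bus (none); mem=90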